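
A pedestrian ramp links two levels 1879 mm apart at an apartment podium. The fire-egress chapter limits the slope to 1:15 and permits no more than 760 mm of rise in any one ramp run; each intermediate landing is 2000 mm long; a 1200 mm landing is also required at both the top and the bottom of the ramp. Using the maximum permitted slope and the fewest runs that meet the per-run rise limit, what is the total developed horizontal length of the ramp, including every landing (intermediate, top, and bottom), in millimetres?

1879 / 760 = 2.472 → round up to 3 ramp runs. That means 2 intermediate landings.
Ramp run (horizontal) at 1:15: 1879 × 15 = 28185 mm.
Intermediate landings: 2 × 2000 = 4000 mm.
Top and bottom landings: 2 × 1200 = 2400 mm.
Total = 28185 + 4000 + 2400 = 34585 mm.

34585 mm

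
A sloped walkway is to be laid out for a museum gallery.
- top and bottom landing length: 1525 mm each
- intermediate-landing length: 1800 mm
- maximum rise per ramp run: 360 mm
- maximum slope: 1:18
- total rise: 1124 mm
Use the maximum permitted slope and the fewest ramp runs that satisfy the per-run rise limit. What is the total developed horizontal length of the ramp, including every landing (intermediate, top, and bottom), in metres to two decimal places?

28.68 m

At most 360 each: 1124/360 = 3.12, giving 4 ramp runs. That means 3 intermediate landings.
Ramp run (horizontal) at 1:18: 1124 × 18 = 20232 mm.
3 intermediate landings contribute 3 × 1800 = 5400 mm.
Top and bottom landings: 2 × 1525 = 3050 mm.
Total = 20232 + 5400 + 3050 = 28682 mm.
= 28.68 m.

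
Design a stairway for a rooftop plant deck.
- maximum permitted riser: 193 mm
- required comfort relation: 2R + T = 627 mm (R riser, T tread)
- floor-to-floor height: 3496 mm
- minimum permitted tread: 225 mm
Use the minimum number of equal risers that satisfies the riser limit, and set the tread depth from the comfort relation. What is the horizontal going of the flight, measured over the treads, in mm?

4662 mm

⌈3496/193⌉ = 19 risers.
Riser R = 3496 / 19 = 184 mm, within the 193 mm limit.
T = 627 − 2·184 = 259 mm, which satisfies the 225 mm minimum.
19 risers give 18 treads; going = 18 × 259 = 4662 mm.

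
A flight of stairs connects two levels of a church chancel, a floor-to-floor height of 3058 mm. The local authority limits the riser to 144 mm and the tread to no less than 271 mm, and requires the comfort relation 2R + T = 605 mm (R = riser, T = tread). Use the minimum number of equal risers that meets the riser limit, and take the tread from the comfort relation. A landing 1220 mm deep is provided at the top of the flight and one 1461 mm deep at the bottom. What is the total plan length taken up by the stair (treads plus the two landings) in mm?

At most 144 each: 3058/144 = 21.24, giving 22 risers.
Riser R = 3058 / 22 = 139 mm, within the 144 mm limit.
From 2R + T = 605: T = 605 − 278 = 327 mm.
Going = (22 − 1) × 327 = 6867 mm.
Enclosure = 6867 + 1220 + 1461 = 9548 mm.

9548 mm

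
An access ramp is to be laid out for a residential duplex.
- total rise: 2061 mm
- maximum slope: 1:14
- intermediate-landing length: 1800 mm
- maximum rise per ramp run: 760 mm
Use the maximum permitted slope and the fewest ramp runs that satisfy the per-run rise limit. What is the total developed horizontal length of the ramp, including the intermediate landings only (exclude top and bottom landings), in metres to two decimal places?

32.45 m

2061 / 760 = 2.712 → round up to 3 ramp runs. That means 2 intermediate landings.
Ramp run (horizontal) at 1:14: 2061 × 14 = 28854 mm.
Intermediate landings: 2 × 1800 = 3600 mm.
Developed length = 28854 + 3600 = 32454 mm.
= 32.45 m.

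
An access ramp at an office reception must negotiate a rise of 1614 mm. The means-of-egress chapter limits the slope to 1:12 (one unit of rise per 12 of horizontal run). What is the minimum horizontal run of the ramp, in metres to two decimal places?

At 1:12 the run is 12 × 1614 = 19368 mm.
19368 mm = 19.37 m.

19.37 m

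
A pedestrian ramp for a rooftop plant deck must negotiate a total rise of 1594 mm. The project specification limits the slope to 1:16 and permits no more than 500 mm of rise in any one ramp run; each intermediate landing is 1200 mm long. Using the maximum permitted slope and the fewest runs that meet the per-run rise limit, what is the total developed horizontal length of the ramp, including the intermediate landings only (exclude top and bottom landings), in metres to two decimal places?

At most 500 each: 1594/500 = 3.19, giving 4 ramp runs. That means 3 intermediate landings.
Ramp run (horizontal) at 1:16: 1594 × 16 = 25504 mm.
Intermediate landings: 3 × 1200 = 3600 mm.
Developed length = 25504 + 3600 = 29104 mm.
= 29.10 m.

29.10 m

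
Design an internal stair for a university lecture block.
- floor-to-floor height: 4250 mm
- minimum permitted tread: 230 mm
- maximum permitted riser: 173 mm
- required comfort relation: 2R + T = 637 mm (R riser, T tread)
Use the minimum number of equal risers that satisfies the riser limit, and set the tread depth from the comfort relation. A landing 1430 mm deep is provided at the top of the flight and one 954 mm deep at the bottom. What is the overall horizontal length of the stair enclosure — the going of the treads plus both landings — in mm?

9512 mm

At most 173 each: 4250/173 = 24.57, giving 25 risers.
Each riser is 4250/25 = 170 mm (≤ 173 mm).
Tread T = 637 − 2 × 170 = 297 mm (≥ 230 mm).
Treads = 25 − 1 = 24; going = 24 × 297 = 7128 mm.
Add landings: 7128 + 1430 + 954 = 9512 mm.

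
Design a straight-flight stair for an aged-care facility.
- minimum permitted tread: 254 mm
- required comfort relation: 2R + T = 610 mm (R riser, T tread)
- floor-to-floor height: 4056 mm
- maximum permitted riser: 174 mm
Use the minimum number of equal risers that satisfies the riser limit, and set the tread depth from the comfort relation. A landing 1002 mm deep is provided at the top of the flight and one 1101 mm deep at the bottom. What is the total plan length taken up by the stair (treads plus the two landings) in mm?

8359 mm

4056 / 174 = 23.310 → round up to 24 risers.
Riser R = 4056 / 24 = 169 mm, within the 174 mm limit.
Tread T = 610 − 2 × 169 = 272 mm (≥ 254 mm).
Going = (24 − 1) × 272 = 6256 mm.
Add landings: 6256 + 1002 + 1101 = 8359 mm.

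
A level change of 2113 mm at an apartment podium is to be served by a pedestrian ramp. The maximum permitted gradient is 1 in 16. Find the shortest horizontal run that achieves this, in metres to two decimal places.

At 1:16 the run is 16 × 2113 = 33808 mm.
33808 mm = 33.81 m.

33.81 m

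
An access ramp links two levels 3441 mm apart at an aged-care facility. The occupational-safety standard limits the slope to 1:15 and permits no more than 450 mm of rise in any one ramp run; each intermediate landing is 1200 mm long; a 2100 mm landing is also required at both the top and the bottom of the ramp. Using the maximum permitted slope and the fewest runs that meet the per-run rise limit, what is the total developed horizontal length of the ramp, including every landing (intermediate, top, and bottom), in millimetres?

At most 450 each: 3441/450 = 7.65, giving 8 ramp runs. That means 7 intermediate landings.
Horizontal run for 3441 mm of rise at 1:15 is 3441 × 15 = 51615 mm.
Intermediate landings: 7 × 1200 = 8400 mm.
Top and bottom landings: 2 × 2100 = 4200 mm.
Total = 51615 + 8400 + 4200 = 64215 mm.

64215 mm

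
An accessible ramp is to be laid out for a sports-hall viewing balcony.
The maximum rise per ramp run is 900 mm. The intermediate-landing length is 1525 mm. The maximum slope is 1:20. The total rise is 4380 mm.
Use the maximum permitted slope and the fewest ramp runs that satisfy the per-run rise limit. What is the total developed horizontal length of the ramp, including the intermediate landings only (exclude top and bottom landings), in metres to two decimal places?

4380 / 900 = 4.87, so 5 ramp runs are needed. That means 4 intermediate landings.
Horizontal run for 4380 mm of rise at 1:20 is 4380 × 20 = 87600 mm.
Intermediate landings: 4 × 1525 = 6100 mm.
Total developed length = 87600 + 6100 = 93700 mm.
= 93.70 m.

93.70 m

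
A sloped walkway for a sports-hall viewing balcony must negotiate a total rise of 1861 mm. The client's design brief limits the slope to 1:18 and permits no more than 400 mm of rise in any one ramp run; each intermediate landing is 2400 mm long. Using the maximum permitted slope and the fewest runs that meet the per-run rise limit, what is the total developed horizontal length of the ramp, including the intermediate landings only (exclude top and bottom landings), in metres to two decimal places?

43.10 m

At most 400 each: 1861/400 = 4.65, giving 5 ramp runs. That means 4 intermediate landings.
Ramp run (horizontal) at 1:18: 1861 × 18 = 33498 mm.
4 intermediate landings contribute 4 × 2400 = 9600 mm.
Developed length = 33498 + 9600 = 43098 mm.
= 43.10 m.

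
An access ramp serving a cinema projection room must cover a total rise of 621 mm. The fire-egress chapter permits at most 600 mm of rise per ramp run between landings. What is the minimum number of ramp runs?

2 runs

⌈621/600⌉ = 2 ramp runs.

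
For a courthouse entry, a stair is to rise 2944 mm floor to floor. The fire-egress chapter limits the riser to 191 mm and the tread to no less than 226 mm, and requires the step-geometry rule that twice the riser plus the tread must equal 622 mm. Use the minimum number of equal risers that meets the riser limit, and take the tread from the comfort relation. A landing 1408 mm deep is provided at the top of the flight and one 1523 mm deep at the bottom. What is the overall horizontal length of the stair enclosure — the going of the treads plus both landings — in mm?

6741 mm

2944 / 191 = 15.41, so 16 risers are needed.
Each riser is 2944/16 = 184 mm (≤ 191 mm).
T = 622 − 2·184 = 254 mm, which satisfies the 226 mm minimum.
16 risers give 15 treads; going = 15 × 254 = 3810 mm.
Enclosure = 3810 + 1408 + 1523 = 6741 mm.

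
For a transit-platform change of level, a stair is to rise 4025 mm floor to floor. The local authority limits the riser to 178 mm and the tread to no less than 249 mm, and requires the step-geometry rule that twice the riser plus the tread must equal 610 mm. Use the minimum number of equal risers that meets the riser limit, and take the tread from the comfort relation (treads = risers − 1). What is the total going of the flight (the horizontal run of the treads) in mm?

5720 mm

4025 / 178 = 22.612 → round up to 23 risers.
Riser R = 4025 / 23 = 175 mm, within the 178 mm limit.
From 2R + T = 610: T = 610 − 350 = 260 mm.
Treads = 23 − 1 = 22; going = 22 × 260 = 5720 mm.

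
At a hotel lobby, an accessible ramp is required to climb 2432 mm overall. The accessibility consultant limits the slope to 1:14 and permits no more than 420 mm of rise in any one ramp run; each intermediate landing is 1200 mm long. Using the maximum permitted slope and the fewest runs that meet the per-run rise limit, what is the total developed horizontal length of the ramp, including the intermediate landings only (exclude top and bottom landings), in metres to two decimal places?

40.05 m

2432 / 420 = 5.79, so 6 ramp runs are needed. That means 5 intermediate landings.
Ramp run (horizontal) at 1:14: 2432 × 14 = 34048 mm.
Intermediate landings: 5 × 1200 = 6000 mm.
Developed length = 34048 + 6000 = 40048 mm.
= 40.05 m.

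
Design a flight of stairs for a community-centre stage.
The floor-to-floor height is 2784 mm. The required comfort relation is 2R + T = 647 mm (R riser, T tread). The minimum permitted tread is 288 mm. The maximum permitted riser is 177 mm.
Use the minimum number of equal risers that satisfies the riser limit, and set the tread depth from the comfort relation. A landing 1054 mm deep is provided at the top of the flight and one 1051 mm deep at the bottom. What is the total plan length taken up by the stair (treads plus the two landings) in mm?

2784 / 177 = 15.73, so 16 risers are needed.
Each riser is 2784/16 = 174 mm (≤ 177 mm).
Tread T = 647 − 2 × 174 = 299 mm (≥ 288 mm).
Going = (16 − 1) × 299 = 4485 mm.
Enclosure = 4485 + 1054 + 1051 = 6590 mm.

6590 mm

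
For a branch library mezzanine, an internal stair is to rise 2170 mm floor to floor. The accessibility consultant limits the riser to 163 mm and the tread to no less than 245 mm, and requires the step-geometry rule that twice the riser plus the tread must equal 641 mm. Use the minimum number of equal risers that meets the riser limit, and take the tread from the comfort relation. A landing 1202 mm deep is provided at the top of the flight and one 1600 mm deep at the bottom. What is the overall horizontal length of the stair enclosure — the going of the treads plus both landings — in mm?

At most 163 each: 2170/163 = 13.31, giving 14 risers.
Riser R = 2170 / 14 = 155 mm, within the 163 mm limit.
Tread T = 641 − 2 × 155 = 331 mm (≥ 245 mm).
14 risers give 13 treads; going = 13 × 331 = 4303 mm.
Enclosure = 4303 + 1202 + 1600 = 7105 mm.

7105 mm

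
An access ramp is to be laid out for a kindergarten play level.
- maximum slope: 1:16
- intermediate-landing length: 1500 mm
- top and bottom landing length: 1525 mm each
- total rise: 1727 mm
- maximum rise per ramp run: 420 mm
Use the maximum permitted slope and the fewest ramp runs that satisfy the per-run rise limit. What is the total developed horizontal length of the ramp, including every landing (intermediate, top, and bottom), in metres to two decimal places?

36.68 m

1727 / 420 = 4.112 → round up to 5 ramp runs. That means 4 intermediate landings.
Ramp run (horizontal) at 1:16: 1727 × 16 = 27632 mm.
4 intermediate landings contribute 4 × 1500 = 6000 mm.
Top and bottom landings: 2 × 1525 = 3050 mm.
Total = 27632 + 6000 + 3050 = 36682 mm.
= 36.68 m.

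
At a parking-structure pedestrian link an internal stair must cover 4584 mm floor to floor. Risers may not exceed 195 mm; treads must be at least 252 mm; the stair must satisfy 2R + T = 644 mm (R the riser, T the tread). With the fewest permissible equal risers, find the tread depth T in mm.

262 mm

4584 / 195 = 23.508 → round up to 24 risers.
Riser R = 4584 / 24 = 191 mm, within the 195 mm limit.
From 2R + T = 644: T = 644 − 382 = 262 mm.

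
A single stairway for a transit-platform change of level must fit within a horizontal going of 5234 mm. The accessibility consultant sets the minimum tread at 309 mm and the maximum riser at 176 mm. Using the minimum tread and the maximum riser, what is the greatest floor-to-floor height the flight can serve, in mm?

2992 mm

5234 / 309 = 16.94, so 16 treads fit.
Risers = treads + 1 = 17.
Maximum height = 17 × 176 = 2992 mm.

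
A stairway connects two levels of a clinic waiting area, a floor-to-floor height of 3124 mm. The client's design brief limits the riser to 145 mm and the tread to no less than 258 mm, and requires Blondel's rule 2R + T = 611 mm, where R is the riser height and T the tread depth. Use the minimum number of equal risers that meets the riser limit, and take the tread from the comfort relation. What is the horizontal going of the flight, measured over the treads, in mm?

⌈3124/145⌉ = 22 risers.
R = 3124 ÷ 22 = 142 mm.
From 2R + T = 611: T = 611 − 284 = 327 mm.
Going = (22 − 1) × 327 = 6867 mm.

6867 mm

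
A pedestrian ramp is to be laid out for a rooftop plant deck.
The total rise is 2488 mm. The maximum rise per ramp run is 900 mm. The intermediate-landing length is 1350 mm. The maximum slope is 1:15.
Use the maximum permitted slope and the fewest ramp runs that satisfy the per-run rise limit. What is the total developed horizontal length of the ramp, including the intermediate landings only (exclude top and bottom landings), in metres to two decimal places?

2488 / 900 = 2.76, so 3 ramp runs are needed. That means 2 intermediate landings.
Horizontal run for 2488 mm of rise at 1:15 is 2488 × 15 = 37320 mm.
2 intermediate landings contribute 2 × 1350 = 2700 mm.
Total developed length = 37320 + 2700 = 40020 mm.
= 40.02 m.

40.02 m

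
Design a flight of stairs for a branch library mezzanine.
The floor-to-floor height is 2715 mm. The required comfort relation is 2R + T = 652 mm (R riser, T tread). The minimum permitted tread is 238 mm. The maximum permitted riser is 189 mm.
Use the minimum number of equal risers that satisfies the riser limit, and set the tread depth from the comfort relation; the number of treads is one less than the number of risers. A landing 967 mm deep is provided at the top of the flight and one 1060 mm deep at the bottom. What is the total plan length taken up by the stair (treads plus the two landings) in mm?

6087 mm

2715 / 189 = 14.365 → round up to 15 risers.
R = 2715 ÷ 15 = 181 mm.
T = 652 − 2·181 = 290 mm, which satisfies the 238 mm minimum.
Treads = 15 − 1 = 14; going = 14 × 290 = 4060 mm.
Enclosure = 4060 + 967 + 1060 = 6087 mm.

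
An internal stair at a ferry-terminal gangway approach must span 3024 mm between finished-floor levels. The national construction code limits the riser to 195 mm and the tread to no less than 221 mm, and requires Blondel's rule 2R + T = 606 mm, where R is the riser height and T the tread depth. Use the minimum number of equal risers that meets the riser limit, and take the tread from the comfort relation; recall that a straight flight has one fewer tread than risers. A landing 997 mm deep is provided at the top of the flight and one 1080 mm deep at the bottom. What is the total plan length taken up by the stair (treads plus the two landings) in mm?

⌈3024/195⌉ = 16 risers.
R = 3024 ÷ 16 = 189 mm.
T = 606 − 2·189 = 228 mm, which satisfies the 221 mm minimum.
16 risers give 15 treads; going = 15 × 228 = 3420 mm.
Enclosure = 3420 + 997 + 1080 = 5497 mm.

5497 mm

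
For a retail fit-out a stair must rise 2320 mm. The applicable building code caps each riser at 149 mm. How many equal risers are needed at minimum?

16 risers

⌈2320/149⌉ = 16 risers.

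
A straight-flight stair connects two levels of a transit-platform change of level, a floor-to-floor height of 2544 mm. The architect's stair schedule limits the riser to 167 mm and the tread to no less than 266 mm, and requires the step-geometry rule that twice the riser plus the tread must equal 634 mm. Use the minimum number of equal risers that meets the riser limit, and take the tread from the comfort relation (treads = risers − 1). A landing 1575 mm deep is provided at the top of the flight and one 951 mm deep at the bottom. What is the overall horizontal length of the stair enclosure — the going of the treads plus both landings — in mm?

7266 mm

At most 167 each: 2544/167 = 15.23, giving 16 risers.
Each riser is 2544/16 = 159 mm (≤ 167 mm).
Tread T = 634 − 2 × 159 = 316 mm (≥ 266 mm).
16 risers give 15 treads; going = 15 × 316 = 4740 mm.
Enclosure = 4740 + 1575 + 951 = 7266 mm.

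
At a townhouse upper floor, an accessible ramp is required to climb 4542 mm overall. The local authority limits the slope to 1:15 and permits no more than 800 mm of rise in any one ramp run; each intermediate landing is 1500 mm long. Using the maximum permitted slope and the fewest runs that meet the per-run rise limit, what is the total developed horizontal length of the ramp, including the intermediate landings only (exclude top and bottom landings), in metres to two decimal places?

75.63 m

4542 / 800 = 5.678 → round up to 6 ramp runs. That means 5 intermediate landings.
Ramp run (horizontal) at 1:15: 4542 × 15 = 68130 mm.
5 intermediate landings contribute 5 × 1500 = 7500 mm.
Total developed length = 68130 + 7500 = 75630 mm.
= 75.63 m.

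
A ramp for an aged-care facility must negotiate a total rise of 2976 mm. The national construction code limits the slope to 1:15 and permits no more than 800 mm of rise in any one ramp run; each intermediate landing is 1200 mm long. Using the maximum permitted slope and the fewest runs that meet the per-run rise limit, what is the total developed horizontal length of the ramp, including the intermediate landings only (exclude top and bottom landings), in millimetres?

⌈2976/800⌉ = 4 ramp runs. That means 3 intermediate landings.
Horizontal run for 2976 mm of rise at 1:15 is 2976 × 15 = 44640 mm.
3 intermediate landings contribute 3 × 1200 = 3600 mm.
Total developed length = 44640 + 3600 = 48240 mm.

48240 mm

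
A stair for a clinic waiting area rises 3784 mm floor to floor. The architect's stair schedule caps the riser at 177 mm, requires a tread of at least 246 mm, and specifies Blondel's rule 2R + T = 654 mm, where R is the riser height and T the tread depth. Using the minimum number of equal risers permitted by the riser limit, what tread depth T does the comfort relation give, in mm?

310 mm

At most 177 each: 3784/177 = 21.38, giving 22 risers.
R = 3784 ÷ 22 = 172 mm.
Tread T = 654 − 2 × 172 = 310 mm (≥ 246 mm).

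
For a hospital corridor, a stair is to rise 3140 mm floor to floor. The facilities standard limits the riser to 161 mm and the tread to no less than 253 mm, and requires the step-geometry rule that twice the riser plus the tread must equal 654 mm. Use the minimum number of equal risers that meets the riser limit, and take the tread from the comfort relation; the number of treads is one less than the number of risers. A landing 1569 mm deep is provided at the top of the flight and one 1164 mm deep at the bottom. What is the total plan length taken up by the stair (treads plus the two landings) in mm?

9193 mm

3140 / 161 = 19.503 → round up to 20 risers.
R = 3140 ÷ 20 = 157 mm.
Tread T = 654 − 2 × 157 = 340 mm (≥ 253 mm).
Treads = 20 − 1 = 19; going = 19 × 340 = 6460 mm.
Enclosure = 6460 + 1569 + 1164 = 9193 mm.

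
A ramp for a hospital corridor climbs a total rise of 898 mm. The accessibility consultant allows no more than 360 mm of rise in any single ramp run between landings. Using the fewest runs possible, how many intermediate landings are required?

2 intermediate landings

898 / 360 = 2.49, so 3 ramp runs are needed.
3 runs are separated by 2 intermediate landings.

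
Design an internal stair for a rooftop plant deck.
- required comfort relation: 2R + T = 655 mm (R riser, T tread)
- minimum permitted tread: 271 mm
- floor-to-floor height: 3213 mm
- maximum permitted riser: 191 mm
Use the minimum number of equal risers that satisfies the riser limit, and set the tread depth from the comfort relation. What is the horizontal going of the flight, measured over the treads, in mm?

⌈3213/191⌉ = 17 risers.
R = 3213 ÷ 17 = 189 mm.
From 2R + T = 655: T = 655 − 378 = 277 mm.
17 risers give 16 treads; going = 16 × 277 = 4432 mm.

4432 mm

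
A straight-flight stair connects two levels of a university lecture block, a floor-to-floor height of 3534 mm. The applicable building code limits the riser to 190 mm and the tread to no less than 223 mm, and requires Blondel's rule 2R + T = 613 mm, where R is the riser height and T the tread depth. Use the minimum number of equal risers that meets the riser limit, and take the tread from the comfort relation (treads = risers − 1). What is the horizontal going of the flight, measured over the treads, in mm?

At most 190 each: 3534/190 = 18.60, giving 19 risers.
R = 3534 ÷ 19 = 186 mm.
Tread T = 613 − 2 × 186 = 241 mm (≥ 223 mm).
19 risers give 18 treads; going = 18 × 241 = 4338 mm.

4338 mm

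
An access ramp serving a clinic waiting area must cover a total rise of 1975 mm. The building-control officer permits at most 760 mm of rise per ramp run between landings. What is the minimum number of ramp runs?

3 runs

⌈1975/760⌉ = 3 ramp runs.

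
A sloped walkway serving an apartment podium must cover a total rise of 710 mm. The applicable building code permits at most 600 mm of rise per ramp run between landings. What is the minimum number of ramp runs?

At most 600 each: 710/600 = 1.18, giving 2 ramp runs.

2 runs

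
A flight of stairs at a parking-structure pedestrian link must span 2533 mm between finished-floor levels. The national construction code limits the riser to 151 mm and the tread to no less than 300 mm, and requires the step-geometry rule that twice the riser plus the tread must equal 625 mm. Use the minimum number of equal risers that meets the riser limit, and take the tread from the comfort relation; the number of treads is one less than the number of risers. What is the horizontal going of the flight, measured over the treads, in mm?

5232 mm

⌈2533/151⌉ = 17 risers.
R = 2533 ÷ 17 = 149 mm.
From 2R + T = 625: T = 625 − 298 = 327 mm.
Treads = 17 − 1 = 16; going = 16 × 327 = 5232 mm.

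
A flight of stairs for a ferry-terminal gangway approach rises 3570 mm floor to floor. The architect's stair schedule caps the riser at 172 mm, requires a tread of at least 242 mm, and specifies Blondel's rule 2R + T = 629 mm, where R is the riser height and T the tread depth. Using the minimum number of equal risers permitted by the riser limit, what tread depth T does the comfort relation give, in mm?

3570 / 172 = 20.76, so 21 risers are needed.
Each riser is 3570/21 = 170 mm (≤ 172 mm).
Tread T = 629 − 2 × 170 = 289 mm (≥ 242 mm).

289 mm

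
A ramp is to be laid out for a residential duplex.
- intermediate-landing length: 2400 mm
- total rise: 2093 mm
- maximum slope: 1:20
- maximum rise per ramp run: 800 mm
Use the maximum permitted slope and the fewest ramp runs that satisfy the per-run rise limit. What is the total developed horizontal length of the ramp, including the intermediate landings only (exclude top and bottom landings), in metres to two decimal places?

⌈2093/800⌉ = 3 ramp runs. That means 2 intermediate landings.
Ramp run (horizontal) at 1:20: 2093 × 20 = 41860 mm.
Intermediate landings: 2 × 2400 = 4800 mm.
Total developed length = 41860 + 4800 = 46660 mm.
= 46.66 m.

46.66 m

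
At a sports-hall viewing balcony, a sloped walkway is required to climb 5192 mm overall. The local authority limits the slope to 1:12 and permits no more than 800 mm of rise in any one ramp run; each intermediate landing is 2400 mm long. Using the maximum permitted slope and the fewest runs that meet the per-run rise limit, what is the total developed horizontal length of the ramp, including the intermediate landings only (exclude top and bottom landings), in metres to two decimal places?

5192 / 800 = 6.49, so 7 ramp runs are needed. That means 6 intermediate landings.
Ramp run (horizontal) at 1:12: 5192 × 12 = 62304 mm.
Intermediate landings: 6 × 2400 = 14400 mm.
Developed length = 62304 + 14400 = 76704 mm.
= 76.70 m.

76.70 m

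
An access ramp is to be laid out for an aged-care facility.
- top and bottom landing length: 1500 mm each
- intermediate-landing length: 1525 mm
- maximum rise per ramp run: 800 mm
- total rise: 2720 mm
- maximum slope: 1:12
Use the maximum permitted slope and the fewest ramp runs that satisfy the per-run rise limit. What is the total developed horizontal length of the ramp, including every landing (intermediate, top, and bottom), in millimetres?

⌈2720/800⌉ = 4 ramp runs. That means 3 intermediate landings.
Ramp run (horizontal) at 1:12: 2720 × 12 = 32640 mm.
3 intermediate landings contribute 3 × 1525 = 4575 mm.
Top and bottom landings: 2 × 1500 = 3000 mm.
Total = 32640 + 4575 + 3000 = 40215 mm.

40215 mm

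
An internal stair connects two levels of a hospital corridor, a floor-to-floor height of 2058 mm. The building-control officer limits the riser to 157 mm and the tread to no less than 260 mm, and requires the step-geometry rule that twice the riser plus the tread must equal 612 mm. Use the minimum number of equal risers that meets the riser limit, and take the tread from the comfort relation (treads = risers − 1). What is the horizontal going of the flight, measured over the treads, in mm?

⌈2058/157⌉ = 14 risers.
Each riser is 2058/14 = 147 mm (≤ 157 mm).
T = 612 − 2·147 = 318 mm, which satisfies the 260 mm minimum.
Treads = 14 − 1 = 13; going = 13 × 318 = 4134 mm.

4134 mm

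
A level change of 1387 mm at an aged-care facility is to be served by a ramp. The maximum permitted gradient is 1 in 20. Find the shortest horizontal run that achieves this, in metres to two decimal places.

At 1:20 the run is 20 × 1387 = 27740 mm.
27740 mm = 27.74 m.

27.74 m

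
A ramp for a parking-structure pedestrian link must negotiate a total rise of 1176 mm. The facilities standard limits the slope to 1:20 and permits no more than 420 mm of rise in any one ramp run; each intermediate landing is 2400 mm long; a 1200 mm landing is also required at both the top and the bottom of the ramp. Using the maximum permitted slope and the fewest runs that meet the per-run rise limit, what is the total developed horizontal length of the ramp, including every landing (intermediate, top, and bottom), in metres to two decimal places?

⌈1176/420⌉ = 3 ramp runs. That means 2 intermediate landings.
Ramp run (horizontal) at 1:20: 1176 × 20 = 23520 mm.
2 intermediate landings contribute 2 × 2400 = 4800 mm.
Top and bottom landings: 2 × 1200 = 2400 mm.
Total = 23520 + 4800 + 2400 = 30720 mm.
= 30.72 m.

30.72 m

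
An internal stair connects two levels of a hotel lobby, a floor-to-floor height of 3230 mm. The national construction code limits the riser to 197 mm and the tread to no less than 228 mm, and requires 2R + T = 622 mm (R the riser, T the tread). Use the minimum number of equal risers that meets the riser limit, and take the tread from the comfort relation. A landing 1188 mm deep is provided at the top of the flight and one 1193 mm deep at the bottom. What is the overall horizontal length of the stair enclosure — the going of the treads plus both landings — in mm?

6253 mm

3230 / 197 = 16.40, so 17 risers are needed.
Each riser is 3230/17 = 190 mm (≤ 197 mm).
T = 622 − 2·190 = 242 mm, which satisfies the 228 mm minimum.
Treads = 17 − 1 = 16; going = 16 × 242 = 3872 mm.
Add landings: 3872 + 1188 + 1193 = 6253 mm.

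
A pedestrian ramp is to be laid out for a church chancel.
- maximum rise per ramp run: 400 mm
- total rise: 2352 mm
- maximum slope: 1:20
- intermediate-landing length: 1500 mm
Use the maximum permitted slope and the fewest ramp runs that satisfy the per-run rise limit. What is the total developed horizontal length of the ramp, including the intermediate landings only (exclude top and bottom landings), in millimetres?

⌈2352/400⌉ = 6 ramp runs. That means 5 intermediate landings.
Ramp run (horizontal) at 1:20: 2352 × 20 = 47040 mm.
5 intermediate landings contribute 5 × 1500 = 7500 mm.
Total developed length = 47040 + 7500 = 54540 mm.

54540 mm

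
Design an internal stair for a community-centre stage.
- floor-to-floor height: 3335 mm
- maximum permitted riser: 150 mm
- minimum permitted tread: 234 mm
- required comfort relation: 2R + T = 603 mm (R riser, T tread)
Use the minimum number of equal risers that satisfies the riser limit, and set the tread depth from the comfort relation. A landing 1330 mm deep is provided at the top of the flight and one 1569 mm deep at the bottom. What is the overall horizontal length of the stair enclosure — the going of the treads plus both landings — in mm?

3335 / 150 = 22.233 → round up to 23 risers.
Each riser is 3335/23 = 145 mm (≤ 150 mm).
From 2R + T = 603: T = 603 − 290 = 313 mm.
Going = (23 − 1) × 313 = 6886 mm.
Enclosure = 6886 + 1330 + 1569 = 9785 mm.

9785 mm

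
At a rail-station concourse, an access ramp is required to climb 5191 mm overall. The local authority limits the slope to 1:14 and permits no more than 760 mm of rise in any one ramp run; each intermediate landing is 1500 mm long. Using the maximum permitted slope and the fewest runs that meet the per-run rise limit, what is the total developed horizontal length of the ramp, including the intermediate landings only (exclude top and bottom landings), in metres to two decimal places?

81.67 m

5191 / 760 = 6.83, so 7 ramp runs are needed. That means 6 intermediate landings.
Horizontal run for 5191 mm of rise at 1:14 is 5191 × 14 = 72674 mm.
Intermediate landings: 6 × 1500 = 9000 mm.
Total developed length = 72674 + 9000 = 81674 mm.
= 81.67 m.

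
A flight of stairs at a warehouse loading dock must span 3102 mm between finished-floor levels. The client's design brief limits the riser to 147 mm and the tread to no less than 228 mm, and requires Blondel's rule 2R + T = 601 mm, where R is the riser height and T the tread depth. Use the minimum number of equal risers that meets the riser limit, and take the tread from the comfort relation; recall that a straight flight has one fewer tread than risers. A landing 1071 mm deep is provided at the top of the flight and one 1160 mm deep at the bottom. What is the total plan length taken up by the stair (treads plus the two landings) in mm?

3102 / 147 = 21.10, so 22 risers are needed.
R = 3102 ÷ 22 = 141 mm.
From 2R + T = 601: T = 601 − 282 = 319 mm.
22 risers give 21 treads; going = 21 × 319 = 6699 mm.
Enclosure = 6699 + 1071 + 1160 = 8930 mm.

8930 mm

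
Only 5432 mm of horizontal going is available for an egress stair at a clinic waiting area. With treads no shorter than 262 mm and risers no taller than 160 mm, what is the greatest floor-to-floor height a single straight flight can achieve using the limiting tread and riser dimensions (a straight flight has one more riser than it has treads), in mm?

5432 / 262 = 20.73, so 20 treads fit.
Risers = treads + 1 = 21.
Maximum height = 21 × 160 = 3360 mm.

3360 mm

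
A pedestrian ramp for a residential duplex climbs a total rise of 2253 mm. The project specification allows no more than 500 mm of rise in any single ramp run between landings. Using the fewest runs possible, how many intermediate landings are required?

4 intermediate landings

⌈2253/500⌉ = 5 ramp runs.
5 runs are separated by 4 intermediate landings.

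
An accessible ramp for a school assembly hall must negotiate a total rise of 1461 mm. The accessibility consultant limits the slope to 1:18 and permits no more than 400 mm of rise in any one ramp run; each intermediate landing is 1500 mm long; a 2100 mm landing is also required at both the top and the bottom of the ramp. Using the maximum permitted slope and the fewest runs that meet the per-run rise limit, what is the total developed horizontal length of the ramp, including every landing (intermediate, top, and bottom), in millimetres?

1461 / 400 = 3.652 → round up to 4 ramp runs. That means 3 intermediate landings.
Ramp run (horizontal) at 1:18: 1461 × 18 = 26298 mm.
3 intermediate landings contribute 3 × 1500 = 4500 mm.
Top and bottom landings: 2 × 2100 = 4200 mm.
Total = 26298 + 4500 + 4200 = 34998 mm.

34998 mm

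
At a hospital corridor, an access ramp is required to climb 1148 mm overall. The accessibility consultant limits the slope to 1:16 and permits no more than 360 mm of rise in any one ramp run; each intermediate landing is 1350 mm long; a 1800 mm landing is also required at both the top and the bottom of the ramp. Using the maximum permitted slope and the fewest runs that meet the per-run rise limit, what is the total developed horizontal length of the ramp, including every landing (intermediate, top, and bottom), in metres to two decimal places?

26.02 m

1148 / 360 = 3.189 → round up to 4 ramp runs. That means 3 intermediate landings.
Ramp run (horizontal) at 1:16: 1148 × 16 = 18368 mm.
3 intermediate landings contribute 3 × 1350 = 4050 mm.
Top and bottom landings: 2 × 1800 = 3600 mm.
Total = 18368 + 4050 + 3600 = 26018 mm.
= 26.02 m.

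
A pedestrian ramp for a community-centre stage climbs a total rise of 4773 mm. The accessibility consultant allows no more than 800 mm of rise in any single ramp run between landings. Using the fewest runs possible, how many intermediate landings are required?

5 intermediate landings

4773 / 800 = 5.97, so 6 ramp runs are needed.
6 runs are separated by 5 intermediate landings.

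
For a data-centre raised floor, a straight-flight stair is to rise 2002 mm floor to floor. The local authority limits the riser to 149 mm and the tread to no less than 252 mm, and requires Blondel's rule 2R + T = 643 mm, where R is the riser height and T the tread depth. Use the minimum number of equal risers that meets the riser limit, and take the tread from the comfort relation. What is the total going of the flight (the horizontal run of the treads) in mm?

2002 / 149 = 13.44, so 14 risers are needed.
Riser R = 2002 / 14 = 143 mm, within the 149 mm limit.
From 2R + T = 643: T = 643 − 286 = 357 mm.
Treads = 14 − 1 = 13; going = 13 × 357 = 4641 mm.

4641 mm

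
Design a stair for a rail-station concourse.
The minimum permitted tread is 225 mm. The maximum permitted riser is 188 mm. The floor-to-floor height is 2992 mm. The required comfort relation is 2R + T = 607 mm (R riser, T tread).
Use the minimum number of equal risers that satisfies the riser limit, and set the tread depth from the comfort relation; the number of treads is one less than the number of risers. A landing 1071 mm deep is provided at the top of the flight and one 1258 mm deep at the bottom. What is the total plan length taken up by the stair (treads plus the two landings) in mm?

5824 mm

⌈2992/188⌉ = 16 risers.
Each riser is 2992/16 = 187 mm (≤ 188 mm).
Tread T = 607 − 2 × 187 = 233 mm (≥ 225 mm).
Treads = 16 − 1 = 15; going = 15 × 233 = 3495 mm.
Enclosure = 3495 + 1071 + 1258 = 5824 mm.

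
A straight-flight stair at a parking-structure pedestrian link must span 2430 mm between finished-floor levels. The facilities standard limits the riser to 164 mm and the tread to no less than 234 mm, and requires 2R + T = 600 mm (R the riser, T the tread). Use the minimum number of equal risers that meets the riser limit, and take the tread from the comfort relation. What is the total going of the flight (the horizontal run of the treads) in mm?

⌈2430/164⌉ = 15 risers.
Riser R = 2430 / 15 = 162 mm, within the 164 mm limit.
T = 600 − 2·162 = 276 mm, which satisfies the 234 mm minimum.
Treads = 15 − 1 = 14; going = 14 × 276 = 3864 mm.

3864 mm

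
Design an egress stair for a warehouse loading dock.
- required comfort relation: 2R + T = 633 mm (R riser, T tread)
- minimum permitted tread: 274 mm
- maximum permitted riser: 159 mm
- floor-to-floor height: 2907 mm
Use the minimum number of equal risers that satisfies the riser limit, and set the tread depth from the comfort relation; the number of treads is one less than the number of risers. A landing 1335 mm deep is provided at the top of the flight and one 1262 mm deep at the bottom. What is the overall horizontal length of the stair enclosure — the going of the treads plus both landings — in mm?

8483 mm

2907 / 159 = 18.28, so 19 risers are needed.
R = 2907 ÷ 19 = 153 mm.
From 2R + T = 633: T = 633 − 306 = 327 mm.
19 risers give 18 treads; going = 18 × 327 = 5886 mm.
Enclosure = 5886 + 1335 + 1262 = 8483 mm.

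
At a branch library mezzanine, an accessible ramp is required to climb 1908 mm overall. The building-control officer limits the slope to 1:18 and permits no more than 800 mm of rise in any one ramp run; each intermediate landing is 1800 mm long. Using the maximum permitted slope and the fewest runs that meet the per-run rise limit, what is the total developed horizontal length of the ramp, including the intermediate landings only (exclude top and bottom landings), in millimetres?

37944 mm

At most 800 each: 1908/800 = 2.38, giving 3 ramp runs. That means 2 intermediate landings.
Ramp run (horizontal) at 1:18: 1908 × 18 = 34344 mm.
2 intermediate landings contribute 2 × 1800 = 3600 mm.
Developed length = 34344 + 3600 = 37944 mm.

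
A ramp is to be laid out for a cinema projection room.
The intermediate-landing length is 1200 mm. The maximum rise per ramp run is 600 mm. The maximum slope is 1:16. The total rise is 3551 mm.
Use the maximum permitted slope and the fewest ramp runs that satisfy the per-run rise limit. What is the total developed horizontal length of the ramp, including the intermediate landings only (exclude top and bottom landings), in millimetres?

At most 600 each: 3551/600 = 5.92, giving 6 ramp runs. That means 5 intermediate landings.
Ramp run (horizontal) at 1:16: 3551 × 16 = 56816 mm.
5 intermediate landings contribute 5 × 1200 = 6000 mm.
Total developed length = 56816 + 6000 = 62816 mm.

62816 mm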